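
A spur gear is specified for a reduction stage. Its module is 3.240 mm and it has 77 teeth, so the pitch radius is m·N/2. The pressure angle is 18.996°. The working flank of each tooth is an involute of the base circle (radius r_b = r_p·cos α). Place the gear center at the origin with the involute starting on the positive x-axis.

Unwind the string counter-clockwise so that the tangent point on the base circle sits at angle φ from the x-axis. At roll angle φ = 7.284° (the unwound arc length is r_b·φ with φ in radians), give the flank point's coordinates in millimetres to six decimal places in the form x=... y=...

x=118.896102 y=0.080650

pitch radius r_p = m·N/2 = 3.240·77/2 = 124.740000
base radius r_b = r_p·cos α = 124.740000·cos 18.996° = 117.946822
roll angle φ = 7.284° = 0.12712978 rad
x = r_b·(cos φ + φ·sin φ) = 117.946822·(0.99192989 + 0.12712978·0.12678761) = 118.896102
y = r_b·(sin φ − φ·cos φ) = 117.946822·(0.12678761 − 0.12712978·0.99192989) = 0.080650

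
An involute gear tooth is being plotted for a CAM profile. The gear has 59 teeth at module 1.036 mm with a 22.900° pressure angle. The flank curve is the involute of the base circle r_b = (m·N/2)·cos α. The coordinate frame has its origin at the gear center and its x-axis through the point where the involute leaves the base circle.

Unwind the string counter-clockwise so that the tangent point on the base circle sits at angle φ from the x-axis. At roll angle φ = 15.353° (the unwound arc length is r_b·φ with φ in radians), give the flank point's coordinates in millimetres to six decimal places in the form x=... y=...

x=29.145939 y=0.179266

pitch radius r_p = m·N/2 = 1.036·59/2 = 30.562000
base radius r_b = r_p·cos α = 30.562000·cos 22.900° = 28.153268
roll angle φ = 15.353° = 0.26796040 rad
x = r_b·(cos φ + φ·sin φ) = 28.153268·(0.96431292 + 0.26796040·0.26476518) = 29.145939
y = r_b·(sin φ − φ·cos φ) = 28.153268·(0.26476518 − 0.26796040·0.96431292) = 0.179266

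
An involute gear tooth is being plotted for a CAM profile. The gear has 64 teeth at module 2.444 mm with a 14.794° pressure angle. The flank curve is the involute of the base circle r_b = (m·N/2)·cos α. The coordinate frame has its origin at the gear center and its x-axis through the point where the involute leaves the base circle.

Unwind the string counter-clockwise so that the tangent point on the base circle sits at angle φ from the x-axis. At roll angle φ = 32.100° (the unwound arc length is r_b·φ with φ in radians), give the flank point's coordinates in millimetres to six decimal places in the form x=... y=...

x=86.567427 y=4.294800

pitch radius r_p = m·N/2 = 2.444·64/2 = 78.208000
base radius r_b = r_p·cos α = 78.208000·cos 14.794° = 75.615415
roll angle φ = 32.100° = 0.56025069 rad
x = r_b·(cos φ + φ·sin φ) = 75.615415·(0.84712192 + 0.56025069·0.53139858) = 86.567427
y = r_b·(sin φ − φ·cos φ) = 75.615415·(0.53139858 − 0.56025069·0.84712192) = 4.294800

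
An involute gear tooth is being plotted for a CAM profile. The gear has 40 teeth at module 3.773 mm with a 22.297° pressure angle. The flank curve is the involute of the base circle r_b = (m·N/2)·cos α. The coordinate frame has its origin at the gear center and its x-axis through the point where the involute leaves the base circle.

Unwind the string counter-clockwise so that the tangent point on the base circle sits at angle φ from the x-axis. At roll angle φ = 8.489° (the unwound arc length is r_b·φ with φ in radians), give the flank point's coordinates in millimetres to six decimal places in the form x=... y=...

pitch radius r_p = m·N/2 = 3.773·40/2 = 75.460000
base radius r_b = r_p·cos α = 75.460000·cos 22.297° = 69.817825
roll angle φ = 8.489° = 0.14816100 rad
x = r_b·(cos φ + φ·sin φ) = 69.817825·(0.98904422 + 0.14816100·0.14761953) = 70.579934
y = r_b·(sin φ − φ·cos φ) = 69.817825·(0.14761953 − 0.14816100·0.98904422) = 0.075525

x=70.579934 y=0.075525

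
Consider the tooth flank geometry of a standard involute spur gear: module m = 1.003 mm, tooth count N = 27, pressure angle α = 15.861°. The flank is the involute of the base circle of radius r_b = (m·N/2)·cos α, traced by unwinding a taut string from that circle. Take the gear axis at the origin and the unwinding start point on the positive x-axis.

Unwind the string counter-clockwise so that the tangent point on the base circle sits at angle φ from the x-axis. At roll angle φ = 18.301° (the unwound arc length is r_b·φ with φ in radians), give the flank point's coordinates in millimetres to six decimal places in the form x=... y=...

x=13.672562 y=0.140047

pitch radius r_p = m·N/2 = 1.003·27/2 = 13.540500
base radius r_b = r_p·cos α = 13.540500·cos 15.861° = 13.024980
roll angle φ = 18.301° = 0.31941271 rad
x = r_b·(cos φ + φ·sin φ) = 13.024980·(0.94942000 + 0.31941271·0.31400903) = 13.672562
y = r_b·(sin φ − φ·cos φ) = 13.024980·(0.31400903 − 0.31941271·0.94942000) = 0.140047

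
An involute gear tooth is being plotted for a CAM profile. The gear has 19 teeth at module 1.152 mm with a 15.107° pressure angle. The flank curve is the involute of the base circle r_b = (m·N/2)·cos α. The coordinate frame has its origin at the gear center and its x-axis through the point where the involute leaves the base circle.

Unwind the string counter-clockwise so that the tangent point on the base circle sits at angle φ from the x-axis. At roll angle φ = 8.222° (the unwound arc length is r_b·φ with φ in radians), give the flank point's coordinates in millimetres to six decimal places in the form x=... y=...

x=10.674013 y=0.010386

pitch radius r_p = m·N/2 = 1.152·19/2 = 10.944000
base radius r_b = r_p·cos α = 10.944000·cos 15.107° = 10.565784
roll angle φ = 8.222° = 0.14350097 rad
x = r_b·(cos φ + φ·sin φ) = 10.565784·(0.98972139 + 0.14350097·0.14300897) = 10.674013
y = r_b·(sin φ − φ·cos φ) = 10.565784·(0.14300897 − 0.14350097·0.98972139) = 0.010386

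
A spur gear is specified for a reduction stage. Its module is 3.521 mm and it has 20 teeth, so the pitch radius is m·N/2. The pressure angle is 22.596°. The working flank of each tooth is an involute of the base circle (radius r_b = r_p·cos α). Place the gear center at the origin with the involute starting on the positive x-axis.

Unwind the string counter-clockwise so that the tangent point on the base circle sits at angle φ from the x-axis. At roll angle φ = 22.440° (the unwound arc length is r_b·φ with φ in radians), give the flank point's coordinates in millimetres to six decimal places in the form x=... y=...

pitch radius r_p = m·N/2 = 3.521·20/2 = 35.210000
base radius r_b = r_p·cos α = 35.210000·cos 22.596° = 32.507176
roll angle φ = 22.440° = 0.39165188 rad
x = r_b·(cos φ + φ·sin φ) = 32.507176·(0.92427977 + 0.39165188·0.38171574) = 34.905538
y = r_b·(sin φ − φ·cos φ) = 32.507176·(0.38171574 − 0.39165188·0.92427977) = 0.641036

x=34.905538 y=0.641036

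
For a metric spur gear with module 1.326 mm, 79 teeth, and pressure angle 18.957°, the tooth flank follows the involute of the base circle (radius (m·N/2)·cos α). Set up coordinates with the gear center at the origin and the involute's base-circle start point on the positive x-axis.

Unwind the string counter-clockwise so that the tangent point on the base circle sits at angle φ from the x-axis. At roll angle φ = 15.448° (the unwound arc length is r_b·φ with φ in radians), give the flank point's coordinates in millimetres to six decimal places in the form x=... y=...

pitch radius r_p = m·N/2 = 1.326·79/2 = 52.377000
base radius r_b = r_p·cos α = 52.377000·cos 18.957° = 49.536210
roll angle φ = 15.448° = 0.26961846 rad
x = r_b·(cos φ + φ·sin φ) = 49.536210·(0.96387259 + 0.26961846·0.26636370) = 51.304116
y = r_b·(sin φ − φ·cos φ) = 49.536210·(0.26636370 − 0.26961846·0.96387259) = 0.321285

x=51.304116 y=0.321285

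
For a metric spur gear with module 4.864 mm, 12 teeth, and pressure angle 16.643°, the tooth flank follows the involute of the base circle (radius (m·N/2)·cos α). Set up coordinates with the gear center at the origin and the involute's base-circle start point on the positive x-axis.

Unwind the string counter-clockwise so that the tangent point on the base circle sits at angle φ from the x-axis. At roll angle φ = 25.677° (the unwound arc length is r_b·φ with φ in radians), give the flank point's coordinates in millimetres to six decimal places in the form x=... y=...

x=30.629848 y=0.822158

pitch radius r_p = m·N/2 = 4.864·12/2 = 29.184000
base radius r_b = r_p·cos α = 29.184000·cos 16.643° = 27.961421
roll angle φ = 25.677° = 0.44814819 rad
x = r_b·(cos φ + φ·sin φ) = 27.961421·(0.90125103 + 0.44814819·0.43329733) = 30.629848
y = r_b·(sin φ − φ·cos φ) = 27.961421·(0.43329733 − 0.44814819·0.90125103) = 0.822158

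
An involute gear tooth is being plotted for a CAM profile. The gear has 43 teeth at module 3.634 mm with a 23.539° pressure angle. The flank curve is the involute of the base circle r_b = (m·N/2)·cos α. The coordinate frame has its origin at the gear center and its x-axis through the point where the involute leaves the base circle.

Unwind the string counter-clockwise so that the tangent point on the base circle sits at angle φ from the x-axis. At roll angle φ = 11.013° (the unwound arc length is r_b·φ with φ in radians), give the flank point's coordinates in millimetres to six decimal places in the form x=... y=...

pitch radius r_p = m·N/2 = 3.634·43/2 = 78.131000
base radius r_b = r_p·cos α = 78.131000·cos 23.539° = 71.629598
roll angle φ = 11.013° = 0.19221311 rad
x = r_b·(cos φ + φ·sin φ) = 71.629598·(0.98158386 + 0.19221311·0.19103171) = 72.940610
y = r_b·(sin φ − φ·cos φ) = 71.629598·(0.19103171 − 0.19221311·0.98158386) = 0.168933

x=72.940610 y=0.168933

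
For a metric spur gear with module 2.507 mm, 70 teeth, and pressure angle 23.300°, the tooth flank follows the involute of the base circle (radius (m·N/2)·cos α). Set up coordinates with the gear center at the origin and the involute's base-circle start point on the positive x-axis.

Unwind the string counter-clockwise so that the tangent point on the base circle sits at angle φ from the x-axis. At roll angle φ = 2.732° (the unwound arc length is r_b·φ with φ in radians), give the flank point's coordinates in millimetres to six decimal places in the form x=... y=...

x=80.680640 y=0.002912

pitch radius r_p = m·N/2 = 2.507·70/2 = 87.745000
base radius r_b = r_p·cos α = 87.745000·cos 23.300° = 80.589078
roll angle φ = 2.732° = 0.04768240 rad
x = r_b·(cos φ + φ·sin φ) = 80.589078·(0.99886341 + 0.04768240·0.04766433) = 80.680640
y = r_b·(sin φ − φ·cos φ) = 80.589078·(0.04766433 − 0.04768240·0.99886341) = 0.002912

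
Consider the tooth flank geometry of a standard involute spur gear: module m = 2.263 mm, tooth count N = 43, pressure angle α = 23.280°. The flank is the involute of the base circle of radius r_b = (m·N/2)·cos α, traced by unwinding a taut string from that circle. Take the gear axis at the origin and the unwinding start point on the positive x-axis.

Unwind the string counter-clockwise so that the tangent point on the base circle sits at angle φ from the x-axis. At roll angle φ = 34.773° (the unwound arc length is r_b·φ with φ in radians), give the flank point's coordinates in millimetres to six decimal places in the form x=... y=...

pitch radius r_p = m·N/2 = 2.263·43/2 = 48.654500
base radius r_b = r_p·cos α = 48.654500·cos 23.280° = 44.693265
roll angle φ = 34.773° = 0.60690334 rad
x = r_b·(cos φ + φ·sin φ) = 44.693265·(0.82141806 + 0.60690334·0.57032655) = 52.181672
y = r_b·(sin φ − φ·cos φ) = 44.693265·(0.57032655 − 0.60690334·0.82141806) = 3.209208

x=52.181672 y=3.209208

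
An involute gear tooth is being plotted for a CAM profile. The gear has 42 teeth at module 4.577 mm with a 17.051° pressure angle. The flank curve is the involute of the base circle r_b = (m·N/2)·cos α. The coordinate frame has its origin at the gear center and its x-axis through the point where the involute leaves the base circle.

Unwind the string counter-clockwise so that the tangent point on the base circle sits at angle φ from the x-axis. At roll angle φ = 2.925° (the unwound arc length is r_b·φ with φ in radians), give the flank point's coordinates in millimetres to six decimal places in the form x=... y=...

pitch radius r_p = m·N/2 = 4.577·42/2 = 96.117000
base radius r_b = r_p·cos α = 96.117000·cos 17.051° = 91.892094
roll angle φ = 2.925° = 0.05105088 rad
x = r_b·(cos φ + φ·sin φ) = 91.892094·(0.99869719 + 0.05105088·0.05102871) = 92.011760
y = r_b·(sin φ − φ·cos φ) = 91.892094·(0.05102871 − 0.05105088·0.99869719) = 0.004074

x=92.011760 y=0.004074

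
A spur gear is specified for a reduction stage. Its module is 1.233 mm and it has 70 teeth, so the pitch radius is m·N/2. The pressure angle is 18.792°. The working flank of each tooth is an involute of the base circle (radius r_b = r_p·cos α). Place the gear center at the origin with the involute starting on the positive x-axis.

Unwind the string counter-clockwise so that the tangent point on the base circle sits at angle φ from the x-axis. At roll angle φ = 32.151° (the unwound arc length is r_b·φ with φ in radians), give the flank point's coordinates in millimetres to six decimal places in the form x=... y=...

pitch radius r_p = m·N/2 = 1.233·70/2 = 43.155000
base radius r_b = r_p·cos α = 43.155000·cos 18.792° = 40.854590
roll angle φ = 32.151° = 0.56114081 rad
x = r_b·(cos φ + φ·sin φ) = 40.854590·(0.84664858 + 0.56114081·0.53215241) = 46.789169
y = r_b·(sin φ − φ·cos φ) = 40.854590·(0.53215241 − 0.56114081·0.84664858) = 2.331299

x=46.789169 y=2.331299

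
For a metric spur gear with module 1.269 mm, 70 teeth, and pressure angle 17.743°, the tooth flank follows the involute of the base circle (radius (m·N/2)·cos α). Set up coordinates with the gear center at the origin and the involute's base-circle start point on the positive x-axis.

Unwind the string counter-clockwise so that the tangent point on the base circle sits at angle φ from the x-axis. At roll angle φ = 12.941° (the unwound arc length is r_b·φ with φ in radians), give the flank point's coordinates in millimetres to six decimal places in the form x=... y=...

pitch radius r_p = m·N/2 = 1.269·70/2 = 44.415000
base radius r_b = r_p·cos α = 44.415000·cos 17.743° = 42.302313
roll angle φ = 12.941° = 0.22586306 rad
x = r_b·(cos φ + φ·sin φ) = 42.302313·(0.97460119 + 0.22586306·0.22394758) = 43.367599
y = r_b·(sin φ − φ·cos φ) = 42.302313·(0.22394758 − 0.22586306·0.97460119) = 0.161645

x=43.367599 y=0.161645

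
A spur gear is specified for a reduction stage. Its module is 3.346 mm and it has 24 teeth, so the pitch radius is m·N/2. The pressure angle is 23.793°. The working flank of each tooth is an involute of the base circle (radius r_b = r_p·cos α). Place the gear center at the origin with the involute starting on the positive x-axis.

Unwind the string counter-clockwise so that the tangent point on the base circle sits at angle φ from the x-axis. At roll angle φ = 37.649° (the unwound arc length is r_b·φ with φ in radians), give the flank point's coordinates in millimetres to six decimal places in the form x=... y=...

x=43.835237 y=3.326861

pitch radius r_p = m·N/2 = 3.346·24/2 = 40.152000
base radius r_b = r_p·cos α = 40.152000·cos 23.793° = 36.739440
roll angle φ = 37.649° = 0.65709901 rad
x = r_b·(cos φ + φ·sin φ) = 36.739440·(0.79176755 + 0.65709901·0.61082252) = 43.835237
y = r_b·(sin φ − φ·cos φ) = 36.739440·(0.61082252 − 0.65709901·0.79176755) = 3.326861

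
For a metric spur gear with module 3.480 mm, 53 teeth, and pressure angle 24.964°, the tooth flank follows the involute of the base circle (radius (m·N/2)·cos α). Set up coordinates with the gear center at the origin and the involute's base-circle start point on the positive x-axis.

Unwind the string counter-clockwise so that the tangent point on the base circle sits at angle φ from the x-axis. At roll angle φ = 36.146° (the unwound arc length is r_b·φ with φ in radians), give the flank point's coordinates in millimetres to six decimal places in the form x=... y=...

pitch radius r_p = m·N/2 = 3.480·53/2 = 92.220000
base radius r_b = r_p·cos α = 92.220000·cos 24.964° = 83.604176
roll angle φ = 36.146° = 0.63086671 rad
x = r_b·(cos φ + φ·sin φ) = 83.604176·(0.80751659 + 0.63086671·0.58984486) = 98.622000
y = r_b·(sin φ − φ·cos φ) = 83.604176·(0.58984486 − 0.63086671·0.80751659) = 6.722572

x=98.622000 y=6.722572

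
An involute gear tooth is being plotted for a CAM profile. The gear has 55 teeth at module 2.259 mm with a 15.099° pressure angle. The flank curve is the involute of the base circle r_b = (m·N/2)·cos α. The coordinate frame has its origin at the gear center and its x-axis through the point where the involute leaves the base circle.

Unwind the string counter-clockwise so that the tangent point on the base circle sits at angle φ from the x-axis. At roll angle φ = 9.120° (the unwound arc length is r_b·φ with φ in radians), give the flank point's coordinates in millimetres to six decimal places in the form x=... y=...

pitch radius r_p = m·N/2 = 2.259·55/2 = 62.122500
base radius r_b = r_p·cos α = 62.122500·cos 15.099° = 59.977856
roll angle φ = 9.120° = 0.15917403 rad
x = r_b·(cos φ + φ·sin φ) = 59.977856·(0.98735854 + 0.15917403·0.15850273) = 60.732861
y = r_b·(sin φ − φ·cos φ) = 59.977856·(0.15850273 − 0.15917403·0.98735854) = 0.080424

x=60.732861 y=0.080424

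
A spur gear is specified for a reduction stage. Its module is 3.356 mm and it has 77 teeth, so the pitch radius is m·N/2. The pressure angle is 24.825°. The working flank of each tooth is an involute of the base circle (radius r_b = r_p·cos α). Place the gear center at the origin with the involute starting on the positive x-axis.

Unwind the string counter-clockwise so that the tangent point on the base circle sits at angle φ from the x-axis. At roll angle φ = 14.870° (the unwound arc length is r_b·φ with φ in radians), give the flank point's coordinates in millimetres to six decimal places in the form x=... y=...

x=121.149694 y=0.678719

pitch radius r_p = m·N/2 = 3.356·77/2 = 129.206000
base radius r_b = r_p·cos α = 129.206000·cos 24.825° = 117.266638
roll angle φ = 14.870° = 0.25953046 rad
x = r_b·(cos φ + φ·sin φ) = 117.266638·(0.96651058 + 0.25953046·0.25662676) = 121.149694
y = r_b·(sin φ − φ·cos φ) = 117.266638·(0.25662676 − 0.25953046·0.96651058) = 0.678719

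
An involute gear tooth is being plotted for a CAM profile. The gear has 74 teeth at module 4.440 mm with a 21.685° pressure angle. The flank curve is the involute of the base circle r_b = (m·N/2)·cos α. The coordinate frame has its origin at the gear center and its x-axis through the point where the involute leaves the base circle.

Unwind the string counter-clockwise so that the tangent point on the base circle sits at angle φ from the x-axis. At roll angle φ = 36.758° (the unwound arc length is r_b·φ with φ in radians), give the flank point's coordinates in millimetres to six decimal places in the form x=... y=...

x=180.909412 y=12.891184

pitch radius r_p = m·N/2 = 4.440·74/2 = 164.280000
base radius r_b = r_p·cos α = 164.280000·cos 21.685° = 152.653796
roll angle φ = 36.758° = 0.64154813 rad
x = r_b·(cos φ + φ·sin φ) = 152.653796·(0.80117026 + 0.64154813·0.59843647) = 180.909412
y = r_b·(sin φ − φ·cos φ) = 152.653796·(0.59843647 − 0.64154813·0.80117026) = 12.891184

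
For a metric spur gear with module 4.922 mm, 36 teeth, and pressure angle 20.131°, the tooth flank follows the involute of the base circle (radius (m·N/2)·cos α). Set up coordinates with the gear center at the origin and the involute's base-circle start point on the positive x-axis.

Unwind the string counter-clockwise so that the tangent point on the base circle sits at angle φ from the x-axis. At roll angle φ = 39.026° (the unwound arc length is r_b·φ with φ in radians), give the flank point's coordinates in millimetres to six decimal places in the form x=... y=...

pitch radius r_p = m·N/2 = 4.922·36/2 = 88.596000
base radius r_b = r_p·cos α = 88.596000·cos 20.131° = 83.183509
roll angle φ = 39.026° = 0.68113219 rad
x = r_b·(cos φ + φ·sin φ) = 83.183509·(0.77686030 + 0.68113219·0.62967298) = 100.298586
y = r_b·(sin φ − φ·cos φ) = 83.183509·(0.62967298 − 0.68113219·0.77686030) = 8.362307

x=100.298586 y=8.362307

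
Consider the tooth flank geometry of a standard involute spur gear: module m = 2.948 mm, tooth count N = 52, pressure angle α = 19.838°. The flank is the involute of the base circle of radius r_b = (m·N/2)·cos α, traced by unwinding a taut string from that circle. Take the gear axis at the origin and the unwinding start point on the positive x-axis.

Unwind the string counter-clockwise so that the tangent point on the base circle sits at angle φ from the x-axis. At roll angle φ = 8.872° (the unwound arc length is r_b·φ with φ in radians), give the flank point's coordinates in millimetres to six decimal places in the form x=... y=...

x=72.958589 y=0.089015

pitch radius r_p = m·N/2 = 2.948·52/2 = 76.648000
base radius r_b = r_p·cos α = 76.648000·cos 19.838° = 72.099394
roll angle φ = 8.872° = 0.15484561 rad
x = r_b·(cos φ + φ·sin φ) = 72.099394·(0.98803535 + 0.15484561·0.15422756) = 72.958589
y = r_b·(sin φ − φ·cos φ) = 72.099394·(0.15422756 − 0.15484561·0.98803535) = 0.089015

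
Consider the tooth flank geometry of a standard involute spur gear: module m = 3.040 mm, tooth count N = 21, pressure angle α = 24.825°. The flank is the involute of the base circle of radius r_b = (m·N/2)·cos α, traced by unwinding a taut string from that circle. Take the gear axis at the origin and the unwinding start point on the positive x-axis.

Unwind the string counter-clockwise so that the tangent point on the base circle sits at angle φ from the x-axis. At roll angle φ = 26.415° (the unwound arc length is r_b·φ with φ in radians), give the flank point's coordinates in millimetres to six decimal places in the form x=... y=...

x=31.887531 y=0.926314

pitch radius r_p = m·N/2 = 3.040·21/2 = 31.920000
base radius r_b = r_p·cos α = 31.920000·cos 24.825° = 28.970412
roll angle φ = 26.415° = 0.46102872 rad
x = r_b·(cos φ + φ·sin φ) = 28.970412·(0.89559532 + 0.46102872·0.44486966) = 31.887531
y = r_b·(sin φ − φ·cos φ) = 28.970412·(0.44486966 − 0.46102872·0.89559532) = 0.926314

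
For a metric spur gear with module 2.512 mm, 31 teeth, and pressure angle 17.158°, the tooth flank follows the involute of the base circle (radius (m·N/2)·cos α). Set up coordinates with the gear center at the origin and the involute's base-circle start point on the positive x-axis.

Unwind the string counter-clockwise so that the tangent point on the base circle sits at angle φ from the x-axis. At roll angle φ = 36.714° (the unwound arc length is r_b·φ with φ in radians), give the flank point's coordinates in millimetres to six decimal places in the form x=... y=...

pitch radius r_p = m·N/2 = 2.512·31/2 = 38.936000
base radius r_b = r_p·cos α = 38.936000·cos 17.158° = 37.203148
roll angle φ = 36.714° = 0.64078018 rad
x = r_b·(cos φ + φ·sin φ) = 37.203148·(0.80162959 + 0.64078018·0.59782104) = 44.074624
y = r_b·(sin φ − φ·cos φ) = 37.203148·(0.59782104 − 0.64078018·0.80162959) = 3.130745

x=44.074624 y=3.130745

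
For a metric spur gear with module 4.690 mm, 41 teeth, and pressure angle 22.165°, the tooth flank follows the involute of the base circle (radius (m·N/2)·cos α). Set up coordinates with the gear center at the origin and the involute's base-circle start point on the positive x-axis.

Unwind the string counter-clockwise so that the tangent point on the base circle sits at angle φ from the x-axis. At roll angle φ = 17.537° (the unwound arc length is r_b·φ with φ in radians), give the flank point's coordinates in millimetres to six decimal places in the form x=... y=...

pitch radius r_p = m·N/2 = 4.690·41/2 = 96.145000
base radius r_b = r_p·cos α = 96.145000·cos 22.165° = 89.040002
roll angle φ = 17.537° = 0.30607839 rad
x = r_b·(cos φ + φ·sin φ) = 89.040002·(0.95352256 + 0.30607839·0.30132162) = 93.113636
y = r_b·(sin φ − φ·cos φ) = 89.040002·(0.30132162 − 0.30607839·0.95352256) = 0.843117

x=93.113636 y=0.843117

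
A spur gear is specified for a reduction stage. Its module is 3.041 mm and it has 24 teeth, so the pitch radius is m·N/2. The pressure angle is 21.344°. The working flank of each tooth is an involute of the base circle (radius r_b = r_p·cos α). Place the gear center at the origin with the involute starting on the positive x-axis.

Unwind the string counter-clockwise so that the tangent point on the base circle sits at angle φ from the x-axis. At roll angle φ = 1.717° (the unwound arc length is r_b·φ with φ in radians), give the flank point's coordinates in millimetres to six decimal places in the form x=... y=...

pitch radius r_p = m·N/2 = 3.041·24/2 = 36.492000
base radius r_b = r_p·cos α = 36.492000·cos 21.344° = 33.989087
roll angle φ = 1.717° = 0.02996730 rad
x = r_b·(cos φ + φ·sin φ) = 33.989087·(0.99955101 + 0.02996730·0.02996282) = 34.004345
y = r_b·(sin φ − φ·cos φ) = 33.989087·(0.02996282 − 0.02996730·0.99955101) = 0.000305

x=34.004345 y=0.000305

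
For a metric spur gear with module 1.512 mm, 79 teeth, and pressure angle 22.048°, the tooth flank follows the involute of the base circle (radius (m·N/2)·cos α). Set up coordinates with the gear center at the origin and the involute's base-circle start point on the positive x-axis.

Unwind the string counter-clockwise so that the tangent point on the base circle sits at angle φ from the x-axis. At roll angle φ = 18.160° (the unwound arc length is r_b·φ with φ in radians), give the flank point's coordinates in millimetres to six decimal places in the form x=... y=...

pitch radius r_p = m·N/2 = 1.512·79/2 = 59.724000
base radius r_b = r_p·cos α = 59.724000·cos 22.048° = 55.356366
roll angle φ = 18.160° = 0.31695179 rad
x = r_b·(cos φ + φ·sin φ) = 55.356366·(0.95018987 + 0.31695179·0.31167164) = 58.067430
y = r_b·(sin φ − φ·cos φ) = 55.356366·(0.31167164 − 0.31695179·0.95018987) = 0.581643

x=58.067430 y=0.581643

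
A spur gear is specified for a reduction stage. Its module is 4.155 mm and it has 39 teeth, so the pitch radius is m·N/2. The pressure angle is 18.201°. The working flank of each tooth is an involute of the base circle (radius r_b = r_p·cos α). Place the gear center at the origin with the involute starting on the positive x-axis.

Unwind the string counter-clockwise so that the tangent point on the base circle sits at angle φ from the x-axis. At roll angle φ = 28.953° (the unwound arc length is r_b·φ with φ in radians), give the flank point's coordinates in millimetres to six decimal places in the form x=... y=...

x=86.177276 y=3.226821

pitch radius r_p = m·N/2 = 4.155·39/2 = 81.022500
base radius r_b = r_p·cos α = 81.022500·cos 18.201° = 76.968669
roll angle φ = 28.953° = 0.50532518 rad
x = r_b·(cos φ + φ·sin φ) = 76.968669·(0.87501710 + 0.50532518·0.48409200) = 86.177276
y = r_b·(sin φ − φ·cos φ) = 76.968669·(0.48409200 − 0.50532518·0.87501710) = 3.226821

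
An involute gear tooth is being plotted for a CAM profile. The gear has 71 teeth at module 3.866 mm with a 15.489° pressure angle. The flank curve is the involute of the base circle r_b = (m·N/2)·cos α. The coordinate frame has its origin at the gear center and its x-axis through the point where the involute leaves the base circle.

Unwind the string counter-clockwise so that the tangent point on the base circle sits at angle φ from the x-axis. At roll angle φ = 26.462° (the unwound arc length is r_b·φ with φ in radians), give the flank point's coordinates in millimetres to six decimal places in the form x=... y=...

x=145.620914 y=4.251191

pitch radius r_p = m·N/2 = 3.866·71/2 = 137.243000
base radius r_b = r_p·cos α = 137.243000·cos 15.489° = 132.258573
roll angle φ = 26.462° = 0.46184903 rad
x = r_b·(cos φ + φ·sin φ) = 132.258573·(0.89523009 + 0.46184903·0.44560417) = 145.620914
y = r_b·(sin φ − φ·cos φ) = 132.258573·(0.44560417 − 0.46184903·0.89523009) = 4.251191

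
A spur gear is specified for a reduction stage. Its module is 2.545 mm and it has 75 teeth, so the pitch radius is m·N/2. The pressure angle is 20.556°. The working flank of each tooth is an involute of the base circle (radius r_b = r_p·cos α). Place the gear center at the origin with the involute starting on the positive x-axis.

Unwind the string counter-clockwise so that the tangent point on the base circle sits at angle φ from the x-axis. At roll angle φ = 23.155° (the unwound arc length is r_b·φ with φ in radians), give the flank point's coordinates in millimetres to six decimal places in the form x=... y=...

pitch radius r_p = m·N/2 = 2.545·75/2 = 95.437500
base radius r_b = r_p·cos α = 95.437500·cos 20.556° = 89.360942
roll angle φ = 23.155° = 0.40413099 rad
x = r_b·(cos φ + φ·sin φ) = 89.360942·(0.91944446 + 0.40413099·0.39321990) = 96.362980
y = r_b·(sin φ − φ·cos φ) = 89.360942·(0.39321990 − 0.40413099·0.91944446) = 1.934120

x=96.362980 y=1.934120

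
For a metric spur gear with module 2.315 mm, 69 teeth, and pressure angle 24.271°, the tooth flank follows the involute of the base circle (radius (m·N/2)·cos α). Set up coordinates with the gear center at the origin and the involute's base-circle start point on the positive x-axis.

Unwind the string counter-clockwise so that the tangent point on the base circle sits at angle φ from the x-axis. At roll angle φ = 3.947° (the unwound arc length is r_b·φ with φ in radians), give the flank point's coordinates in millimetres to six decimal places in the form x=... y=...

x=72.980681 y=0.007930

pitch radius r_p = m·N/2 = 2.315·69/2 = 79.867500
base radius r_b = r_p·cos α = 79.867500·cos 24.271° = 72.808127
roll angle φ = 3.947° = 0.06888815 rad
x = r_b·(cos φ + φ·sin φ) = 72.808127·(0.99762815 + 0.06888815·0.06883367) = 72.980681
y = r_b·(sin φ − φ·cos φ) = 72.808127·(0.06883367 − 0.06888815·0.99762815) = 0.007930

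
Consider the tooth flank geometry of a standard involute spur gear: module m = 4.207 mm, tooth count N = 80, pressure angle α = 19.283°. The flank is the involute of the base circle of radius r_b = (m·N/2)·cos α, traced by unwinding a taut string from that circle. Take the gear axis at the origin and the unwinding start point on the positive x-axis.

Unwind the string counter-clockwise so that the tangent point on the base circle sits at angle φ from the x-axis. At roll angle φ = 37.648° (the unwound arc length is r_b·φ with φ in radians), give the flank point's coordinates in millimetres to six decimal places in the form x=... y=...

x=189.515853 y=14.382239

pitch radius r_p = m·N/2 = 4.207·80/2 = 168.280000
base radius r_b = r_p·cos α = 168.280000·cos 19.283° = 158.839320
roll angle φ = 37.648° = 0.65708156 rad
x = r_b·(cos φ + φ·sin φ) = 158.839320·(0.79177821 + 0.65708156·0.61080870) = 189.515853
y = r_b·(sin φ − φ·cos φ) = 158.839320·(0.61080870 − 0.65708156·0.79177821) = 14.382239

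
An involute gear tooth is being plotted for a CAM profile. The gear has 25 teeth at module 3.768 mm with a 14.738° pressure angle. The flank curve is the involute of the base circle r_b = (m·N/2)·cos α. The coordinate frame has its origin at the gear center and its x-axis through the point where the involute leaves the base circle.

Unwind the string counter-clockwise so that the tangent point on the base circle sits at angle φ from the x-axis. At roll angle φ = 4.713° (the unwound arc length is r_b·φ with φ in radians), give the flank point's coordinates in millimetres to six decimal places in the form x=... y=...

x=45.704217 y=0.008445

pitch radius r_p = m·N/2 = 3.768·25/2 = 47.100000
base radius r_b = r_p·cos α = 47.100000·cos 14.738° = 45.550374
roll angle φ = 4.713° = 0.08225737 rad
x = r_b·(cos φ + φ·sin φ) = 45.550374·(0.99661877 + 0.08225737·0.08216464) = 45.704217
y = r_b·(sin φ − φ·cos φ) = 45.550374·(0.08216464 − 0.08225737·0.99661877) = 0.008445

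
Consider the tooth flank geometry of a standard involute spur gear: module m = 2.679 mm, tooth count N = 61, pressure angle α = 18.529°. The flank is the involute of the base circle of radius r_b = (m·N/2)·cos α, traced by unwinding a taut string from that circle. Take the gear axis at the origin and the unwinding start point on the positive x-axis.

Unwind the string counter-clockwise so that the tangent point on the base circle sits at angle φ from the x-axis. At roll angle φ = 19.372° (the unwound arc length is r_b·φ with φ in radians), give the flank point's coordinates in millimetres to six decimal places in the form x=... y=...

pitch radius r_p = m·N/2 = 2.679·61/2 = 81.709500
base radius r_b = r_p·cos α = 81.709500·cos 18.529° = 77.473919
roll angle φ = 19.372° = 0.33810518 rad
x = r_b·(cos φ + φ·sin φ) = 77.473919·(0.94338487 + 0.33810518·0.33170015) = 81.776387
y = r_b·(sin φ − φ·cos φ) = 77.473919·(0.33170015 − 0.33810518·0.94338487) = 0.986772

x=81.776387 y=0.986772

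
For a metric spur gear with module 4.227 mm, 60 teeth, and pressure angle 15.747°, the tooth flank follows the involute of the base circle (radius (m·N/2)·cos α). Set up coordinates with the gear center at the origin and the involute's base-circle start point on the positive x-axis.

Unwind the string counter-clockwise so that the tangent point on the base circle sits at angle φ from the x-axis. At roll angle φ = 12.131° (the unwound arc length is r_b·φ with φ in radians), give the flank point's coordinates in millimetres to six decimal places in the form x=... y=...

pitch radius r_p = m·N/2 = 4.227·60/2 = 126.810000
base radius r_b = r_p·cos α = 126.810000·cos 15.747° = 122.050751
roll angle φ = 12.131° = 0.21172589 rad
x = r_b·(cos φ + φ·sin φ) = 122.050751·(0.97766968 + 0.21172589·0.21014756) = 124.755805
y = r_b·(sin φ − φ·cos φ) = 122.050751·(0.21014756 − 0.21172589·0.97766968) = 0.384409

x=124.755805 y=0.384409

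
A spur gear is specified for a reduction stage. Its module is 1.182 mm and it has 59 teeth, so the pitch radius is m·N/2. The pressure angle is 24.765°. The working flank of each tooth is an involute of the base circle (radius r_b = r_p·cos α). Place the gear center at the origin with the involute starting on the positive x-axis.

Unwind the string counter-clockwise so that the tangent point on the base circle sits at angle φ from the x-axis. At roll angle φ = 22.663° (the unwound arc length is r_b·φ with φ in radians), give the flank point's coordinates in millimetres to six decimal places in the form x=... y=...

x=34.043038 y=0.642975

pitch radius r_p = m·N/2 = 1.182·59/2 = 34.869000
base radius r_b = r_p·cos α = 34.869000·cos 24.765° = 31.662221
roll angle φ = 22.663° = 0.39554397 rad
x = r_b·(cos φ + φ·sin φ) = 31.662221·(0.92278710 + 0.39554397·0.38531021) = 34.043038
y = r_b·(sin φ − φ·cos φ) = 31.662221·(0.38531021 − 0.39554397·0.92278710) = 0.642975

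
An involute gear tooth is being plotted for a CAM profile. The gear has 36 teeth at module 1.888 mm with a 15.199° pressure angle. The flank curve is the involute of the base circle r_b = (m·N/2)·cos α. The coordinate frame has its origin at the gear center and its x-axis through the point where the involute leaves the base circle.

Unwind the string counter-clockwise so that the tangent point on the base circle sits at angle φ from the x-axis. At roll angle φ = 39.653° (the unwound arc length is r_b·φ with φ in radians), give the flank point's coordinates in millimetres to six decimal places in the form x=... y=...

x=39.733505 y=3.453064

pitch radius r_p = m·N/2 = 1.888·36/2 = 33.984000
base radius r_b = r_p·cos α = 33.984000·cos 15.199° = 32.795276
roll angle φ = 39.653° = 0.69207541 rad
x = r_b·(cos φ + φ·sin φ) = 32.795276·(0.76992328 + 0.69207541·0.63813646) = 39.733505
y = r_b·(sin φ − φ·cos φ) = 32.795276·(0.63813646 − 0.69207541·0.76992328) = 3.453064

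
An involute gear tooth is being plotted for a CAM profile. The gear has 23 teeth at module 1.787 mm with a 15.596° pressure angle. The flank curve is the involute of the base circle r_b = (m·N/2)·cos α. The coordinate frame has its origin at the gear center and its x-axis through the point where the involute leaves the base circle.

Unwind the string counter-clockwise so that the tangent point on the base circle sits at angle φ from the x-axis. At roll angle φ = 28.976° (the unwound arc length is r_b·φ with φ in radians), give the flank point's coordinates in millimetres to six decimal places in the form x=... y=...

pitch radius r_p = m·N/2 = 1.787·23/2 = 20.550500
base radius r_b = r_p·cos α = 20.550500·cos 15.596° = 19.793858
roll angle φ = 28.976° = 0.50572660 rad
x = r_b·(cos φ + φ·sin φ) = 19.793858·(0.87482271 + 0.50572660·0.48444322) = 22.165529
y = r_b·(sin φ − φ·cos φ) = 19.793858·(0.48444322 − 0.50572660·0.87482271) = 0.831780

x=22.165529 y=0.831780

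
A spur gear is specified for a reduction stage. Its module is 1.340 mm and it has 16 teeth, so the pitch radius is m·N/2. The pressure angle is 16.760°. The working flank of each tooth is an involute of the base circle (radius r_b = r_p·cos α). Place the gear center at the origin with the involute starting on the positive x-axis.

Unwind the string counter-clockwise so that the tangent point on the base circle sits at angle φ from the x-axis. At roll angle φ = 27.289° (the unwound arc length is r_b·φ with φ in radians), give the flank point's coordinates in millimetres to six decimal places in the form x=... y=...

pitch radius r_p = m·N/2 = 1.340·16/2 = 10.720000
base radius r_b = r_p·cos α = 10.720000·cos 16.760° = 10.264626
roll angle φ = 27.289° = 0.47628290 rad
x = r_b·(cos φ + φ·sin φ) = 10.264626·(0.88870527 + 0.47628290·0.45847894) = 11.363669
y = r_b·(sin φ − φ·cos φ) = 10.264626·(0.45847894 − 0.47628290·0.88870527) = 0.361354

x=11.363669 y=0.361354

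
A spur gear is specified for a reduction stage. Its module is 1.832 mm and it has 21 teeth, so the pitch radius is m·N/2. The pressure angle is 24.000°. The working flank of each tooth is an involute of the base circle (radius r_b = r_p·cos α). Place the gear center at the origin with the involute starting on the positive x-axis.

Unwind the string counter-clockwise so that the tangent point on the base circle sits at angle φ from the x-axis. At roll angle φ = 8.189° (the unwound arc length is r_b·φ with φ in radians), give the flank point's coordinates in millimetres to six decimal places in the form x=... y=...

x=17.751531 y=0.017067

pitch radius r_p = m·N/2 = 1.832·21/2 = 19.236000
base radius r_b = r_p·cos α = 19.236000·cos 24.000° = 17.572960
roll angle φ = 8.189° = 0.14292501 rad
x = r_b·(cos φ + φ·sin φ) = 17.572960·(0.98980360 + 0.14292501·0.14243891) = 17.751531
y = r_b·(sin φ − φ·cos φ) = 17.572960·(0.14243891 − 0.14292501·0.98980360) = 0.017067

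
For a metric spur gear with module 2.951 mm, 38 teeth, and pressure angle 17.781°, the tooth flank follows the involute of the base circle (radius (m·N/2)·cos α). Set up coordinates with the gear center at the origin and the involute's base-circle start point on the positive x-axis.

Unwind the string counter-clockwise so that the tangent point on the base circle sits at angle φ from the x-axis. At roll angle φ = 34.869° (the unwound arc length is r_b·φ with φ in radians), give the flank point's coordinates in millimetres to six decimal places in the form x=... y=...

pitch radius r_p = m·N/2 = 2.951·38/2 = 56.069000
base radius r_b = r_p·cos α = 56.069000·cos 17.781° = 53.390624
roll angle φ = 34.869° = 0.60857886 rad
x = r_b·(cos φ + φ·sin φ) = 53.390624·(0.82046132 + 0.60857886·0.57170204) = 62.380916
y = r_b·(sin φ − φ·cos φ) = 53.390624·(0.57170204 − 0.60857886·0.82046132) = 3.864768

x=62.380916 y=3.864768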